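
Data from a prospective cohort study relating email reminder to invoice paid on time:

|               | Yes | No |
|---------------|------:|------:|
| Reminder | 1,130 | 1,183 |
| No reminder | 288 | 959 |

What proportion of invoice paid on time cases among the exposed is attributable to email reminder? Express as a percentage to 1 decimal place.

52.7

Cells: a = 1130, b = 1183, c = 288, d = 959.
Risk in exposed = 1130/2313 = 0.48854; risk in unexposed = 288/1247 = 0.23095.
RR = 0.48854/0.23095 = 2.11532
AR% = (RR − 1)/RR × 100 = (2.11532 − 1)/2.11532 × 100 = 52.7259%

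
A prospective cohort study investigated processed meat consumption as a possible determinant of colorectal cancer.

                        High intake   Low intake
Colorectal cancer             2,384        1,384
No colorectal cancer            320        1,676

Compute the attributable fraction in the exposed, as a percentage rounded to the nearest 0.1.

48.7

Reading the table with exposure as columns: a = 2384 (High intake, case), b = 320 (High intake, non-case), c = 1384 (Low intake, case), d = 1676.
Risk in exposed = 2384/2704 = 0.88166; risk in unexposed = 1384/3060 = 0.45229.
RR = 0.88166/0.45229 = 1.94933
AR% = (RR − 1)/RR × 100 = (1.94933 − 1)/1.94933 × 100 = 48.7003%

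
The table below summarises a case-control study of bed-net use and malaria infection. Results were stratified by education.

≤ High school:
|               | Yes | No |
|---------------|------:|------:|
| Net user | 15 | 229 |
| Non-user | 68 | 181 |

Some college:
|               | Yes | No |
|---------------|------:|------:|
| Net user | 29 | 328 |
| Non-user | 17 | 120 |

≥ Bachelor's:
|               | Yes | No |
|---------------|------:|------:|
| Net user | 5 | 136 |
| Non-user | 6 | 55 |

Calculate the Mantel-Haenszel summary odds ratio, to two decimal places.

OR_MH = Σ(aᵢdᵢ/nᵢ) / Σ(bᵢcᵢ/nᵢ), where nᵢ is the stratum total.
Stratum 1 (≤ High school): n = 493; a·d/n = 15·181/493 = 5.5071; b·c/n = 229·68/493 = 31.5862
Stratum 2 (Some college): n = 494; a·d/n = 29·120/494 = 7.0445; b·c/n = 328·17/494 = 11.2874
Stratum 3 (≥ Bachelor's): n = 202; a·d/n = 5·55/202 = 1.3614; b·c/n = 136·6/202 = 4.0396
OR_MH = (5.5071 + 7.0445 + 1.3614) / (31.5862 + 11.2874 + 4.0396) = 13.9130 / 46.9133 = 0.29657

0.30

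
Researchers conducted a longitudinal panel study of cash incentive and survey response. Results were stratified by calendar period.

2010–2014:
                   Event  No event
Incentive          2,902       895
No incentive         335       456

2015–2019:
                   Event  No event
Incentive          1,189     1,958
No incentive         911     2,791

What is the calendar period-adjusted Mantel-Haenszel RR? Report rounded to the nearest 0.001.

RR_MH = Σ(aᵢ·n₀ᵢ/nᵢ) / Σ(cᵢ·n₁ᵢ/nᵢ), with n₁ᵢ = aᵢ+bᵢ (exposed), n₀ᵢ = cᵢ+dᵢ (unexposed), nᵢ = n₁ᵢ+n₀ᵢ.
Stratum 1 (2010–2014): n₁ = 3797, n₀ = 791, n = 4588; a·n₀/n = 2902·791/4588 = 500.3230; c·n₁/n = 335·3797/4588 = 277.2439
Stratum 2 (2015–2019): n₁ = 3147, n₀ = 3702, n = 6849; a·n₀/n = 1189·3702/6849 = 642.6746; c·n₁/n = 911·3147/6849 = 418.5891
RR_MH = (500.3230 + 642.6746) / (277.2439 + 418.5891) = 1142.9976 / 695.8330 = 1.64263

1.643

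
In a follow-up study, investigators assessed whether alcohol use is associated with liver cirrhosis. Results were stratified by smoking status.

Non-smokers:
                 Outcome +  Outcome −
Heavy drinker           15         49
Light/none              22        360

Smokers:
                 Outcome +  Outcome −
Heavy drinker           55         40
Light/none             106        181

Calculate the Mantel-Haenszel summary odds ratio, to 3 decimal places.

2.824

OR_MH = Σ(aᵢdᵢ/nᵢ) / Σ(bᵢcᵢ/nᵢ), where nᵢ is the stratum total.
Stratum 1 (Non-smokers): n = 446; a·d/n = 15·360/446 = 12.1076; b·c/n = 49·22/446 = 2.4170
Stratum 2 (Smokers): n = 382; a·d/n = 55·181/382 = 26.0602; b·c/n = 40·106/382 = 11.0995
OR_MH = (12.1076 + 26.0602) / (2.4170 + 11.0995) = 38.1678 / 13.5165 = 2.82379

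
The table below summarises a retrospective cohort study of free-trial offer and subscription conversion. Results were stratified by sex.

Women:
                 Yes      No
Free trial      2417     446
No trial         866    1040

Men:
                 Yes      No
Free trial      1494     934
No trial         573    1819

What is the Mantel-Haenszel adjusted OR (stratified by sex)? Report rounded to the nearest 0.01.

5.68

OR_MH = Σ(aᵢdᵢ/nᵢ) / Σ(bᵢcᵢ/nᵢ), where nᵢ is the stratum total.
Stratum 1 (Women): n = 4769; a·d/n = 2417·1040/4769 = 527.0874; b·c/n = 446·866/4769 = 80.9889
Stratum 2 (Men): n = 4820; a·d/n = 1494·1819/4820 = 563.8145; b·c/n = 934·573/4820 = 111.0336
OR_MH = (527.0874 + 563.8145) / (80.9889 + 111.0336) = 1090.9020 / 192.0225 = 5.68112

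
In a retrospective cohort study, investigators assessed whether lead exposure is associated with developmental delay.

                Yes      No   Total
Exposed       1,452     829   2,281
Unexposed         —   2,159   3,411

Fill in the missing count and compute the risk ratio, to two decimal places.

1.73

The missing cell is in the unexposed row: 3411 − 2159 = 1252.
So a = 1452, b = 829, c = 1252, d = 2159.
RR = [a/(a+b)] / [c/(c+d)] = (1452/2281) / (1252/3411) = 0.63656/0.36705 = 1.73428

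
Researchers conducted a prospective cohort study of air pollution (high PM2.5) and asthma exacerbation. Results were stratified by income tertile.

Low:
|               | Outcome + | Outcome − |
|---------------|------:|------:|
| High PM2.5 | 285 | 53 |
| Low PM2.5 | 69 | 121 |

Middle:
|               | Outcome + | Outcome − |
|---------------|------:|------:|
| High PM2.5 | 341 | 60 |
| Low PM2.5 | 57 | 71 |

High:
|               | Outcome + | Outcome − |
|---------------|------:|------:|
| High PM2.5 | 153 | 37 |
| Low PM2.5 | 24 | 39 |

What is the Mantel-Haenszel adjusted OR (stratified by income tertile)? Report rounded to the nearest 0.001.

7.968

OR_MH = Σ(aᵢdᵢ/nᵢ) / Σ(bᵢcᵢ/nᵢ), where nᵢ is the stratum total.
Stratum 1 (Low): n = 528; a·d/n = 285·121/528 = 65.3125; b·c/n = 53·69/528 = 6.9261
Stratum 2 (Middle): n = 529; a·d/n = 341·71/529 = 45.7675; b·c/n = 60·57/529 = 6.4650
Stratum 3 (High): n = 253; a·d/n = 153·39/253 = 23.5850; b·c/n = 37·24/253 = 3.5099
OR_MH = (65.3125 + 45.7675 + 23.5850) / (6.9261 + 6.4650 + 3.5099) = 134.6650 / 16.9010 = 7.96785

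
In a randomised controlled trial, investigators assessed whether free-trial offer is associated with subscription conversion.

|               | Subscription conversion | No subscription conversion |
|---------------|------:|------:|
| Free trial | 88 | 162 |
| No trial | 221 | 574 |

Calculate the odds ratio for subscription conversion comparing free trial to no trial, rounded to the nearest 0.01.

Cells: a = 88, b = 162, c = 221, d = 574.
OR = (a·d)/(b·c) = (88 × 574) / (162 × 221) = 50512 / 35802 = 1.41087
The odds of subscription conversion are about 1.41 times as high in the free trial group.

1.41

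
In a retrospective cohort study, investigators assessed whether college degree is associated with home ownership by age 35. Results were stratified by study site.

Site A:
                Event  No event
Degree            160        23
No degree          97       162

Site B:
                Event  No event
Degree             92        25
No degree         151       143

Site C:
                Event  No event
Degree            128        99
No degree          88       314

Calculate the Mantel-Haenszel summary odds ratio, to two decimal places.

OR_MH = Σ(aᵢdᵢ/nᵢ) / Σ(bᵢcᵢ/nᵢ), where nᵢ is the stratum total.
Stratum 1 (Site A): n = 442; a·d/n = 160·162/442 = 58.6425; b·c/n = 23·97/442 = 5.0475
Stratum 2 (Site B): n = 411; a·d/n = 92·143/411 = 32.0097; b·c/n = 25·151/411 = 9.1849
Stratum 3 (Site C): n = 629; a·d/n = 128·314/629 = 63.8983; b·c/n = 99·88/629 = 13.8506
OR_MH = (58.6425 + 32.0097 + 63.8983) / (5.0475 + 9.1849 + 13.8506) = 154.5505 / 28.0830 = 5.50335

5.50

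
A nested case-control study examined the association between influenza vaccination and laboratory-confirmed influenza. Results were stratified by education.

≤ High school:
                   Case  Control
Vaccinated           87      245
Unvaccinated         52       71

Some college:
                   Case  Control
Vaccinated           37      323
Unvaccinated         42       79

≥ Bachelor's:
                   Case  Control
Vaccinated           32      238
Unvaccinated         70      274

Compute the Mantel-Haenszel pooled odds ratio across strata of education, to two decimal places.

0.41

OR_MH = Σ(aᵢdᵢ/nᵢ) / Σ(bᵢcᵢ/nᵢ), where nᵢ is the stratum total.
Stratum 1 (≤ High school): n = 455; a·d/n = 87·71/455 = 13.5758; b·c/n = 245·52/455 = 28.0000
Stratum 2 (Some college): n = 481; a·d/n = 37·79/481 = 6.0769; b·c/n = 323·42/481 = 28.2037
Stratum 3 (≥ Bachelor's): n = 614; a·d/n = 32·274/614 = 14.2801; b·c/n = 238·70/614 = 27.1336
OR_MH = (13.5758 + 6.0769 + 14.2801) / (28.0000 + 28.2037 + 27.1336) = 33.9329 / 83.3373 = 0.40718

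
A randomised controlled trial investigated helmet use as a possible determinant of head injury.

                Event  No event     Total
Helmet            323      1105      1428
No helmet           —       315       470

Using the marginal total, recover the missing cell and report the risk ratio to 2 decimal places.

0.69

The missing cell is in the unexposed row: 470 − 315 = 155.
So a = 323, b = 1105, c = 155, d = 315.
RR = [a/(a+b)] / [c/(c+d)] = (323/1428) / (155/470) = 0.22619/0.32979 = 0.68587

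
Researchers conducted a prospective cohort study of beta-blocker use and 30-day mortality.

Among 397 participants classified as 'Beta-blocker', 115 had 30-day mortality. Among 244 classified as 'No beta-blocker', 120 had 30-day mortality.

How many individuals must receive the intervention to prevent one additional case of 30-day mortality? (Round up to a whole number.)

Risk in treated group = 115/397 = 0.28967; risk in control = 120/244 = 0.49180.
Absolute risk reduction = 0.49180 − 0.28967 = 0.20213
NNT = 1 / ARR = 1 / 0.20213 = 4.947 → round up → 5

5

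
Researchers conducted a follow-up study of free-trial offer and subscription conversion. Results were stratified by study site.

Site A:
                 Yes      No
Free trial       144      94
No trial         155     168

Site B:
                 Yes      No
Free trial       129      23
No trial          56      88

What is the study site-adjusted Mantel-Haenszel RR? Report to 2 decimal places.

1.54

RR_MH = Σ(aᵢ·n₀ᵢ/nᵢ) / Σ(cᵢ·n₁ᵢ/nᵢ), with n₁ᵢ = aᵢ+bᵢ (exposed), n₀ᵢ = cᵢ+dᵢ (unexposed), nᵢ = n₁ᵢ+n₀ᵢ.
Stratum 1 (Site A): n₁ = 238, n₀ = 323, n = 561; a·n₀/n = 144·323/561 = 82.9091; c·n₁/n = 155·238/561 = 65.7576
Stratum 2 (Site B): n₁ = 152, n₀ = 144, n = 296; a·n₀/n = 129·144/296 = 62.7568; c·n₁/n = 56·152/296 = 28.7568
RR_MH = (82.9091 + 62.7568) / (65.7576 + 28.7568) = 145.6658 / 94.5143 = 1.54120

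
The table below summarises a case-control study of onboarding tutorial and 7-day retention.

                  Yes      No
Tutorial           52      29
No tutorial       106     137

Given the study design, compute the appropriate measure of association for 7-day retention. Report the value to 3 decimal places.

2.318

Cells: a = 52, b = 29, c = 106, d = 137.
This is a case-control study: participants were sampled on outcome status, so risks in the source population cannot be estimated directly — relative risk is not valid here. The odds ratio is the appropriate measure.
OR = (a·d)/(b·c) = (52 × 137) / (29 × 106) = 7124 / 3074 = 2.31750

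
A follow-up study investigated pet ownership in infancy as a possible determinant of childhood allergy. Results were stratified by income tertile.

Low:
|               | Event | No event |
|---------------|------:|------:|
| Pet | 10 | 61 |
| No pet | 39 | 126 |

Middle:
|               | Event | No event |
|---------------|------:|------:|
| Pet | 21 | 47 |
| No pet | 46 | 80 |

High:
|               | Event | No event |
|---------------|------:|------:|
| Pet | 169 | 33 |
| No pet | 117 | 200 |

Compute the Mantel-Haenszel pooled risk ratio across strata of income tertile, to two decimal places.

1.69

RR_MH = Σ(aᵢ·n₀ᵢ/nᵢ) / Σ(cᵢ·n₁ᵢ/nᵢ), with n₁ᵢ = aᵢ+bᵢ (exposed), n₀ᵢ = cᵢ+dᵢ (unexposed), nᵢ = n₁ᵢ+n₀ᵢ.
Stratum 1 (Low): n₁ = 71, n₀ = 165, n = 236; a·n₀/n = 10·165/236 = 6.9915; c·n₁/n = 39·71/236 = 11.7331
Stratum 2 (Middle): n₁ = 68, n₀ = 126, n = 194; a·n₀/n = 21·126/194 = 13.6392; c·n₁/n = 46·68/194 = 16.1237
Stratum 3 (High): n₁ = 202, n₀ = 317, n = 519; a·n₀/n = 169·317/519 = 103.2235; c·n₁/n = 117·202/519 = 45.5376
RR_MH = (6.9915 + 13.6392 + 103.2235) / (11.7331 + 16.1237 + 45.5376) = 123.8542 / 73.3943 = 1.68752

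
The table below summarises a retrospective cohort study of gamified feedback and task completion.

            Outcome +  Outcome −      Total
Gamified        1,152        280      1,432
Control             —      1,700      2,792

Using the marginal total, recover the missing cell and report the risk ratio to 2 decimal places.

2.06

The missing cell is in the unexposed row: 2792 − 1700 = 1092.
So a = 1152, b = 280, c = 1092, d = 1700.
RR = [a/(a+b)] / [c/(c+d)] = (1152/1432) / (1092/2792) = 0.80447/0.39112 = 2.05685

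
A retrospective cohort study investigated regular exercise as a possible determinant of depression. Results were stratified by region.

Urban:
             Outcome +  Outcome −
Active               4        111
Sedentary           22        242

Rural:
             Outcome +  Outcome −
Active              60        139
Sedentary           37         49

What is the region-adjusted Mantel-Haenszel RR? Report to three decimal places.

RR_MH = Σ(aᵢ·n₀ᵢ/nᵢ) / Σ(cᵢ·n₁ᵢ/nᵢ), with n₁ᵢ = aᵢ+bᵢ (exposed), n₀ᵢ = cᵢ+dᵢ (unexposed), nᵢ = n₁ᵢ+n₀ᵢ.
Stratum 1 (Urban): n₁ = 115, n₀ = 264, n = 379; a·n₀/n = 4·264/379 = 2.7863; c·n₁/n = 22·115/379 = 6.6755
Stratum 2 (Rural): n₁ = 199, n₀ = 86, n = 285; a·n₀/n = 60·86/285 = 18.1053; c·n₁/n = 37·199/285 = 25.8351
RR_MH = (2.7863 + 18.1053) / (6.6755 + 25.8351) = 20.8915 / 32.5105 = 0.64261

0.643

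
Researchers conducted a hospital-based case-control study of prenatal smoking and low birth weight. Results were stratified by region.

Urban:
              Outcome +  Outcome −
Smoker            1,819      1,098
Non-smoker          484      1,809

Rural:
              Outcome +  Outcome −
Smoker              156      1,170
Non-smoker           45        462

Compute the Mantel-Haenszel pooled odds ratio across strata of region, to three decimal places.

5.132

OR_MH = Σ(aᵢdᵢ/nᵢ) / Σ(bᵢcᵢ/nᵢ), where nᵢ is the stratum total.
Stratum 1 (Urban): n = 5210; a·d/n = 1819·1809/5210 = 631.5875; b·c/n = 1098·484/5210 = 102.0023
Stratum 2 (Rural): n = 1833; a·d/n = 156·462/1833 = 39.3191; b·c/n = 1170·45/1833 = 28.7234
OR_MH = (631.5875 + 39.3191) / (102.0023 + 28.7234) = 670.9067 / 130.7257 = 5.13217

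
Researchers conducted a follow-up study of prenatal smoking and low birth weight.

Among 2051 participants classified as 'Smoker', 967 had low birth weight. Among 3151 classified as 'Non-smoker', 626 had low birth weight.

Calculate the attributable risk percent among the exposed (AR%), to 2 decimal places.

57.86

From the description: a = 967, b = 1084, c = 626, d = 2525.
Risk in exposed = 967/2051 = 0.47148; risk in unexposed = 626/3151 = 0.19867.
RR = 0.47148/0.19867 = 2.37320
AR% = (RR − 1)/RR × 100 = (2.37320 − 1)/2.37320 × 100 = 57.8629%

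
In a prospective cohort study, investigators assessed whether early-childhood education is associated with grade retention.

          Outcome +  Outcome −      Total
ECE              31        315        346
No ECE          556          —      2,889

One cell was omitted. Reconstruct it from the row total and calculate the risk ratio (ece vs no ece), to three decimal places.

0.466

The missing cell is in the unexposed row: 2889 − 556 = 2333.
So a = 31, b = 315, c = 556, d = 2333.
RR = [a/(a+b)] / [c/(c+d)] = (31/346) / (556/2889) = 0.08960/0.19245 = 0.46554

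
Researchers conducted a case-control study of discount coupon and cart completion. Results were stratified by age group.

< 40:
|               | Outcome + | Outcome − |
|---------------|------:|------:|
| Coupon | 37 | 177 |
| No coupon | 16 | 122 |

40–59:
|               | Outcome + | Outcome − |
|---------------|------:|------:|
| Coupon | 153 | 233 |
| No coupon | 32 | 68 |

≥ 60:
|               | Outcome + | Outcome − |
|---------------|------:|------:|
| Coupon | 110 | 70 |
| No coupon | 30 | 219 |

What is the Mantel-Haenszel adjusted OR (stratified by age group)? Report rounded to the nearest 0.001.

3.196

OR_MH = Σ(aᵢdᵢ/nᵢ) / Σ(bᵢcᵢ/nᵢ), where nᵢ is the stratum total.
Stratum 1 (< 40): n = 352; a·d/n = 37·122/352 = 12.8239; b·c/n = 177·16/352 = 8.0455
Stratum 2 (40–59): n = 486; a·d/n = 153·68/486 = 21.4074; b·c/n = 233·32/486 = 15.3416
Stratum 3 (≥ 60): n = 429; a·d/n = 110·219/429 = 56.1538; b·c/n = 70·30/429 = 4.8951
OR_MH = (12.8239 + 21.4074 + 56.1538) / (8.0455 + 15.3416 + 4.8951) = 90.3851 / 28.2821 = 3.19584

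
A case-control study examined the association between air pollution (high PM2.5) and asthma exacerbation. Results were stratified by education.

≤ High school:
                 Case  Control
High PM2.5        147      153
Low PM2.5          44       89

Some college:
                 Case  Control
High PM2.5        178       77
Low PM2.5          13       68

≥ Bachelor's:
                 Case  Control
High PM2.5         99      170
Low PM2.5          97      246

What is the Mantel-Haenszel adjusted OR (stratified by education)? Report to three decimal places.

OR_MH = Σ(aᵢdᵢ/nᵢ) / Σ(bᵢcᵢ/nᵢ), where nᵢ is the stratum total.
Stratum 1 (≤ High school): n = 433; a·d/n = 147·89/433 = 30.2148; b·c/n = 153·44/433 = 15.5473
Stratum 2 (Some college): n = 336; a·d/n = 178·68/336 = 36.0238; b·c/n = 77·13/336 = 2.9792
Stratum 3 (≥ Bachelor's): n = 612; a·d/n = 99·246/612 = 39.7941; b·c/n = 170·97/612 = 26.9444
OR_MH = (30.2148 + 36.0238 + 39.7941) / (15.5473 + 2.9792 + 26.9444) = 106.0327 / 45.4710 = 2.33188

2.332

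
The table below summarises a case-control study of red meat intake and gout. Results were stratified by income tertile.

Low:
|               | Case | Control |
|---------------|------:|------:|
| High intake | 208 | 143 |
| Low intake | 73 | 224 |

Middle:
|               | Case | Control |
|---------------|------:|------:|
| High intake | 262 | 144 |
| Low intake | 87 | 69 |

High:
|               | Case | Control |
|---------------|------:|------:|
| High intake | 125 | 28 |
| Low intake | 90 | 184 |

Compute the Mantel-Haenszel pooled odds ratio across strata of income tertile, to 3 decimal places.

OR_MH = Σ(aᵢdᵢ/nᵢ) / Σ(bᵢcᵢ/nᵢ), where nᵢ is the stratum total.
Stratum 1 (Low): n = 648; a·d/n = 208·224/648 = 71.9012; b·c/n = 143·73/648 = 16.1096
Stratum 2 (Middle): n = 562; a·d/n = 262·69/562 = 32.1673; b·c/n = 144·87/562 = 22.2918
Stratum 3 (High): n = 427; a·d/n = 125·184/427 = 53.8642; b·c/n = 28·90/427 = 5.9016
OR_MH = (71.9012 + 32.1673 + 53.8642) / (16.1096 + 22.2918 + 5.9016) = 157.9327 / 44.3030 = 3.56483

3.565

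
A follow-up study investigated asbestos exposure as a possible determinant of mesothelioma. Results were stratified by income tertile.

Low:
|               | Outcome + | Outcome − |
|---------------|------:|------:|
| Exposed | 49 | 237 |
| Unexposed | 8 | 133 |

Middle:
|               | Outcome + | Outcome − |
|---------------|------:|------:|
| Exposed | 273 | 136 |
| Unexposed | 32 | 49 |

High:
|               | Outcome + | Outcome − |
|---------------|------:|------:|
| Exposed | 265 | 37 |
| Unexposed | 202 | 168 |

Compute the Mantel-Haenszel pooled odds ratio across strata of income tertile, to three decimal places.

OR_MH = Σ(aᵢdᵢ/nᵢ) / Σ(bᵢcᵢ/nᵢ), where nᵢ is the stratum total.
Stratum 1 (Low): n = 427; a·d/n = 49·133/427 = 15.2623; b·c/n = 237·8/427 = 4.4403
Stratum 2 (Middle): n = 490; a·d/n = 273·49/490 = 27.3000; b·c/n = 136·32/490 = 8.8816
Stratum 3 (High): n = 672; a·d/n = 265·168/672 = 66.2500; b·c/n = 37·202/672 = 11.1220
OR_MH = (15.2623 + 27.3000 + 66.2500) / (4.4403 + 8.8816 + 11.1220) = 108.8123 / 24.4439 = 4.45150

4.452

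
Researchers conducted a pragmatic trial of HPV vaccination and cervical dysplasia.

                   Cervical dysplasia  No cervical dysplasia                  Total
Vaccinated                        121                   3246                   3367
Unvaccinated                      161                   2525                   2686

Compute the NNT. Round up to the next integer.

42

Risk in treated group = 121/3367 = 0.03594; risk in control = 161/2686 = 0.05994.
Absolute risk reduction = 0.05994 − 0.03594 = 0.02400
NNT = 1 / ARR = 1 / 0.02400 = 41.661 → round up → 42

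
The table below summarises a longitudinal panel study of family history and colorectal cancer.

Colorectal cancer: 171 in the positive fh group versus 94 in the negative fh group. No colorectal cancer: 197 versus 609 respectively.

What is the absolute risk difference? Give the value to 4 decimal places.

0.3310

From the description: a = 171, b = 197, c = 94, d = 609.
Risk in exposed = 171/368 = 0.464674; risk in unexposed = 94/703 = 0.133713.
Risk difference = 0.464674 − 0.133713 = 0.330961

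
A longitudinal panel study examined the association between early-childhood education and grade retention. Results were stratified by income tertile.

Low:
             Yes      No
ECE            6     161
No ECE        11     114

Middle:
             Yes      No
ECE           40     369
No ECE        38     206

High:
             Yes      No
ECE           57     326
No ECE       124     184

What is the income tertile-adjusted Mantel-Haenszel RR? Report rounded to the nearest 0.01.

RR_MH = Σ(aᵢ·n₀ᵢ/nᵢ) / Σ(cᵢ·n₁ᵢ/nᵢ), with n₁ᵢ = aᵢ+bᵢ (exposed), n₀ᵢ = cᵢ+dᵢ (unexposed), nᵢ = n₁ᵢ+n₀ᵢ.
Stratum 1 (Low): n₁ = 167, n₀ = 125, n = 292; a·n₀/n = 6·125/292 = 2.5685; c·n₁/n = 11·167/292 = 6.2911
Stratum 2 (Middle): n₁ = 409, n₀ = 244, n = 653; a·n₀/n = 40·244/653 = 14.9464; c·n₁/n = 38·409/653 = 23.8009
Stratum 3 (High): n₁ = 383, n₀ = 308, n = 691; a·n₀/n = 57·308/691 = 25.4067; c·n₁/n = 124·383/691 = 68.7294
RR_MH = (2.5685 + 14.9464 + 25.4067) / (6.2911 + 23.8009 + 68.7294) = 42.9216 / 98.8214 = 0.43433

0.43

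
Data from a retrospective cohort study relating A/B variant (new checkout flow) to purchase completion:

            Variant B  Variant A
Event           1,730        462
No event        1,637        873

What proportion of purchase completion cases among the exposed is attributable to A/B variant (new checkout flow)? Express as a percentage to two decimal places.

Reading the table with exposure as columns: a = 1730 (Variant B, case), b = 1637 (Variant B, non-case), c = 462 (Variant A, case), d = 873.
Risk in exposed = 1730/3367 = 0.51381; risk in unexposed = 462/1335 = 0.34607.
RR = 0.51381/0.34607 = 1.48471
AR% = (RR − 1)/RR × 100 = (1.48471 − 1)/1.48471 × 100 = 32.6469%

32.65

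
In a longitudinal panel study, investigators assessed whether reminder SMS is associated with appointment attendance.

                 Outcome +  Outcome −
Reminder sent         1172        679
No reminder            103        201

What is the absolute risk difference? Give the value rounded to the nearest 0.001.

0.294

Cells: a = 1172, b = 679, c = 103, d = 201.
Risk in exposed = 1172/1851 = 0.633171; risk in unexposed = 103/304 = 0.338816.
Risk difference = 0.633171 − 0.338816 = 0.294355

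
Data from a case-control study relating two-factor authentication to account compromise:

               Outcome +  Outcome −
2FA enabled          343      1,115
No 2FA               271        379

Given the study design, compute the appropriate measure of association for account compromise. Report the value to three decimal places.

Cells: a = 343, b = 1115, c = 271, d = 379.
This is a case-control study: participants were sampled on outcome status, so risks in the source population cannot be estimated directly — relative risk is not valid here. The odds ratio is the appropriate measure.
OR = (a·d)/(b·c) = (343 × 379) / (1115 × 271) = 129997 / 302165 = 0.43022

0.430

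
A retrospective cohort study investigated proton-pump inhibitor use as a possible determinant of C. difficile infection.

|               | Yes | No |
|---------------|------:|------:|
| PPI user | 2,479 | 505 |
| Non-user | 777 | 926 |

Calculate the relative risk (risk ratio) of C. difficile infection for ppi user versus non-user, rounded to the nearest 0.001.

1.821

Cells: a = 2479, b = 505, c = 777, d = 926.
Risk in exposed = 2479/2984 = 0.83076; risk in unexposed = 777/1703 = 0.45625.
RR = 0.83076 / 0.45625 = 1.82084
The risk among the exposed is 1.82 times that among the unexposed.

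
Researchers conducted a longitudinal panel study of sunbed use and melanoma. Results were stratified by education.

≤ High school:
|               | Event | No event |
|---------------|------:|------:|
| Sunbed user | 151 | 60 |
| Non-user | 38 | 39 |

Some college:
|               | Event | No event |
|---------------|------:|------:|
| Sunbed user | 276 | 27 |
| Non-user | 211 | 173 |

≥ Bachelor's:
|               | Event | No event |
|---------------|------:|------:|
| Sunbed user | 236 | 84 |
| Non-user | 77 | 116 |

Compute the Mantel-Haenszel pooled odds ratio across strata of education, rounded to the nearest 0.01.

OR_MH = Σ(aᵢdᵢ/nᵢ) / Σ(bᵢcᵢ/nᵢ), where nᵢ is the stratum total.
Stratum 1 (≤ High school): n = 288; a·d/n = 151·39/288 = 20.4479; b·c/n = 60·38/288 = 7.9167
Stratum 2 (Some college): n = 687; a·d/n = 276·173/687 = 69.5022; b·c/n = 27·211/687 = 8.2926
Stratum 3 (≥ Bachelor's): n = 513; a·d/n = 236·116/513 = 53.3645; b·c/n = 84·77/513 = 12.6082
OR_MH = (20.4479 + 69.5022 + 53.3645) / (7.9167 + 8.2926 + 12.6082) = 143.3146 / 28.8174 = 4.97319

4.97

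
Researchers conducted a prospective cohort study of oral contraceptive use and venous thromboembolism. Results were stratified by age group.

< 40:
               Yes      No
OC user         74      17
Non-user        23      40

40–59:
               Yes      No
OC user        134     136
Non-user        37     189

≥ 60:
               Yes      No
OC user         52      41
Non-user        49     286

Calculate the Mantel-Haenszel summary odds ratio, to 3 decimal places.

OR_MH = Σ(aᵢdᵢ/nᵢ) / Σ(bᵢcᵢ/nᵢ), where nᵢ is the stratum total.
Stratum 1 (< 40): n = 154; a·d/n = 74·40/154 = 19.2208; b·c/n = 17·23/154 = 2.5390
Stratum 2 (40–59): n = 496; a·d/n = 134·189/496 = 51.0605; b·c/n = 136·37/496 = 10.1452
Stratum 3 (≥ 60): n = 428; a·d/n = 52·286/428 = 34.7477; b·c/n = 41·49/428 = 4.6939
OR_MH = (19.2208 + 51.0605 + 34.7477) / (2.5390 + 10.1452 + 4.6939) = 105.0289 / 17.3780 = 6.04377

6.044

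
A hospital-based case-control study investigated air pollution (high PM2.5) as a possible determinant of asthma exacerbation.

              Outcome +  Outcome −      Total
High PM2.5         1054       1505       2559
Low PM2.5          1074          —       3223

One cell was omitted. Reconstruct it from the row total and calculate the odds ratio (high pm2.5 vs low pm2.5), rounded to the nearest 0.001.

The missing cell is in the unexposed row: 3223 − 1074 = 2149.
So a = 1054, b = 1505, c = 1074, d = 2149.
OR = (a·d)/(b·c) = (1054 × 2149) / (1505 × 1074) = 2265046 / 1616370 = 1.40132

1.401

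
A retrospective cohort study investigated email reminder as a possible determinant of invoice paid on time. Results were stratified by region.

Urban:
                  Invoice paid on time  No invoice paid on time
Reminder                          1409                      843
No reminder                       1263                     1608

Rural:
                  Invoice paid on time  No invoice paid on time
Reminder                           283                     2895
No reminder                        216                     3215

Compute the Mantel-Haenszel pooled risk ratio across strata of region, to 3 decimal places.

1.421

RR_MH = Σ(aᵢ·n₀ᵢ/nᵢ) / Σ(cᵢ·n₁ᵢ/nᵢ), with n₁ᵢ = aᵢ+bᵢ (exposed), n₀ᵢ = cᵢ+dᵢ (unexposed), nᵢ = n₁ᵢ+n₀ᵢ.
Stratum 1 (Urban): n₁ = 2252, n₀ = 2871, n = 5123; a·n₀/n = 1409·2871/5123 = 789.6231; c·n₁/n = 1263·2252/5123 = 555.1973
Stratum 2 (Rural): n₁ = 3178, n₀ = 3431, n = 6609; a·n₀/n = 283·3431/6609 = 146.9168; c·n₁/n = 216·3178/6609 = 103.8656
RR_MH = (789.6231 + 146.9168) / (555.1973 + 103.8656) = 936.5399 / 659.0630 = 1.42102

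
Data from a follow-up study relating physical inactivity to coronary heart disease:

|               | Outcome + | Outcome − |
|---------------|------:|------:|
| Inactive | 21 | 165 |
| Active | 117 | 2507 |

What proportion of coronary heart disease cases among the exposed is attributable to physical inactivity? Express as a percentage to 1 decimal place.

Cells: a = 21, b = 165, c = 117, d = 2507.
Risk in exposed = 21/186 = 0.11290; risk in unexposed = 117/2624 = 0.04459.
RR = 0.11290/0.04459 = 2.53212
AR% = (RR − 1)/RR × 100 = (2.53212 − 1)/2.53212 × 100 = 60.5074%

60.5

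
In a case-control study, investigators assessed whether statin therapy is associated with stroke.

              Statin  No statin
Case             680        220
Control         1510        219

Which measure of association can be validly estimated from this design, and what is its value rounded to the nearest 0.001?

0.448

Reading the table with exposure as columns: a = 680 (Statin, case), b = 1510 (Statin, non-case), c = 220 (No statin, case), d = 219.
This is a case-control study: participants were sampled on outcome status, so risks in the source population cannot be estimated directly — relative risk is not valid here. The odds ratio is the appropriate measure.
OR = (a·d)/(b·c) = (680 × 219) / (1510 × 220) = 148920 / 332200 = 0.44828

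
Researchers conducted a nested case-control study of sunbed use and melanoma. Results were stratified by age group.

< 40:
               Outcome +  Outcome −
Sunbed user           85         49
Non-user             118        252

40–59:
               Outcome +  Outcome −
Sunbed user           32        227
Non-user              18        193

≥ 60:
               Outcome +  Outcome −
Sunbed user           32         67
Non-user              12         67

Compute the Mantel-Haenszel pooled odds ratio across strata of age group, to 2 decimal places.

OR_MH = Σ(aᵢdᵢ/nᵢ) / Σ(bᵢcᵢ/nᵢ), where nᵢ is the stratum total.
Stratum 1 (< 40): n = 504; a·d/n = 85·252/504 = 42.5000; b·c/n = 49·118/504 = 11.4722
Stratum 2 (40–59): n = 470; a·d/n = 32·193/470 = 13.1404; b·c/n = 227·18/470 = 8.6936
Stratum 3 (≥ 60): n = 178; a·d/n = 32·67/178 = 12.0449; b·c/n = 67·12/178 = 4.5169
OR_MH = (42.5000 + 13.1404 + 12.0449) / (11.4722 + 8.6936 + 4.5169) = 67.6854 / 24.6827 = 2.74222

2.74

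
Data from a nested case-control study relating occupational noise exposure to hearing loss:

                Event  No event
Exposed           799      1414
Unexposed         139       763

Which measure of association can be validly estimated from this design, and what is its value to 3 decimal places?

Cells: a = 799, b = 1414, c = 139, d = 763.
This is a nested case-control study: participants were sampled on outcome status, so risks in the source population cannot be estimated directly — relative risk is not valid here. The odds ratio is the appropriate measure.
OR = (a·d)/(b·c) = (799 × 763) / (1414 × 139) = 609637 / 196546 = 3.10175

3.102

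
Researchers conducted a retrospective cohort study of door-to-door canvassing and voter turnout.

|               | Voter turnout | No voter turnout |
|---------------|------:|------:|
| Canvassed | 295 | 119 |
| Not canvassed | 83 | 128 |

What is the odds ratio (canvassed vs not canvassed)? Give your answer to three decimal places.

3.823

Cells: a = 295, b = 119, c = 83, d = 128.
OR = (a·d)/(b·c) = (295 × 128) / (119 × 83) = 37760 / 9877 = 3.82302
The odds of voter turnout are about 3.82 times as high in the canvassed group.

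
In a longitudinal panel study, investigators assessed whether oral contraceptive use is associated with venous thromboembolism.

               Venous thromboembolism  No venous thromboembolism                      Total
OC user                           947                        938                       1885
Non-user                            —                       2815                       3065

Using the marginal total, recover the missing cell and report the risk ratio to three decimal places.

6.159

The missing cell is in the unexposed row: 3065 − 2815 = 250.
So a = 947, b = 938, c = 250, d = 2815.
RR = [a/(a+b)] / [c/(c+d)] = (947/1885) / (250/3065) = 0.50239/0.08157 = 6.15927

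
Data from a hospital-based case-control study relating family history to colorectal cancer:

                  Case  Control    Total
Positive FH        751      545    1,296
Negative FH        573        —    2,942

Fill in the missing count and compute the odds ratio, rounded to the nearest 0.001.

The missing cell is in the unexposed row: 2942 − 573 = 2369.
So a = 751, b = 545, c = 573, d = 2369.
OR = (a·d)/(b·c) = (751 × 2369) / (545 × 573) = 1779119 / 312285 = 5.69710

5.697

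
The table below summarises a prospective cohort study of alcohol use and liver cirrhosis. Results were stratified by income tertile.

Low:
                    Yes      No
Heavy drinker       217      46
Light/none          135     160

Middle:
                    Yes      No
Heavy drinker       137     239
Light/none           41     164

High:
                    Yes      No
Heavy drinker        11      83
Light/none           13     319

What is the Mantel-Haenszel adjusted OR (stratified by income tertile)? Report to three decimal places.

3.575

OR_MH = Σ(aᵢdᵢ/nᵢ) / Σ(bᵢcᵢ/nᵢ), where nᵢ is the stratum total.
Stratum 1 (Low): n = 558; a·d/n = 217·160/558 = 62.2222; b·c/n = 46·135/558 = 11.1290
Stratum 2 (Middle): n = 581; a·d/n = 137·164/581 = 38.6713; b·c/n = 239·41/581 = 16.8657
Stratum 3 (High): n = 426; a·d/n = 11·319/426 = 8.2371; b·c/n = 83·13/426 = 2.5329
OR_MH = (62.2222 + 38.6713 + 8.2371) / (11.1290 + 16.8657 + 2.5329) = 109.1306 / 30.5276 = 3.57481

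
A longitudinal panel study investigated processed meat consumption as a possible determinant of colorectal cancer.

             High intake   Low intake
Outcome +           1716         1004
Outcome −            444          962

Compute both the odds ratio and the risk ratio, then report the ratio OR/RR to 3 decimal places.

Reading the table with exposure as columns: a = 1716 (High intake, case), b = 444 (High intake, non-case), c = 1004 (Low intake, case), d = 962.
OR = (1716·962)/(444·1004) = 1650792/445776 = 3.70319
Risk in exposed = 1716/2160 = 0.79444; risk in unexposed = 1004/1966 = 0.51068; RR = 1.55566
OR/RR = 3.70319 / 1.55566 = 2.38047
The outcome is not rare, so the OR lies further from 1 than the RR.

2.380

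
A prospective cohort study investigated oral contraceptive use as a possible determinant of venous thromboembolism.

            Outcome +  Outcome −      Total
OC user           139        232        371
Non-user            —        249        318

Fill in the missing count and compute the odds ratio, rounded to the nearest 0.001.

2.162

The missing cell is in the unexposed row: 318 − 249 = 69.
So a = 139, b = 232, c = 69, d = 249.
OR = (a·d)/(b·c) = (139 × 249) / (232 × 69) = 34611 / 16008 = 2.16211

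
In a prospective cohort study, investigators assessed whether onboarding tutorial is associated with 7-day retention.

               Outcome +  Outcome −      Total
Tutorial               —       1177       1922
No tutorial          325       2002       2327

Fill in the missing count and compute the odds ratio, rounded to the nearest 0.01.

3.90

The missing cell is in the exposed row: 1922 − 1177 = 745.
So a = 745, b = 1177, c = 325, d = 2002.
OR = (a·d)/(b·c) = (745 × 2002) / (1177 × 325) = 1491490 / 382525 = 3.89907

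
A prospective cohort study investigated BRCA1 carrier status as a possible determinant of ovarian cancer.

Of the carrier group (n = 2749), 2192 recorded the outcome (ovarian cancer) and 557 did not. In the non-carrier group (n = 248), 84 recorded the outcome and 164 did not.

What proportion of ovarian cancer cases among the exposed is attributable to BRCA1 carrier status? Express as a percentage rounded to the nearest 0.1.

From the description: a = 2192, b = 557, c = 84, d = 164.
Risk in exposed = 2192/2749 = 0.79738; risk in unexposed = 84/248 = 0.33871.
RR = 0.79738/0.33871 = 2.35417
AR% = (RR − 1)/RR × 100 = (2.35417 − 1)/2.35417 × 100 = 57.5222%

57.5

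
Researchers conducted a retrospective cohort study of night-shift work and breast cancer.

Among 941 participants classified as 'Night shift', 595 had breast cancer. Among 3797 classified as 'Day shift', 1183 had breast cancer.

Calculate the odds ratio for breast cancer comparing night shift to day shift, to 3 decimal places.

3.800

From the description: a = 595, b = 346, c = 1183, d = 2614.
OR = (a·d)/(b·c) = (595 × 2614) / (346 × 1183) = 1555330 / 409318 = 3.79981
The odds of breast cancer are about 3.80 times as high in the night shift group.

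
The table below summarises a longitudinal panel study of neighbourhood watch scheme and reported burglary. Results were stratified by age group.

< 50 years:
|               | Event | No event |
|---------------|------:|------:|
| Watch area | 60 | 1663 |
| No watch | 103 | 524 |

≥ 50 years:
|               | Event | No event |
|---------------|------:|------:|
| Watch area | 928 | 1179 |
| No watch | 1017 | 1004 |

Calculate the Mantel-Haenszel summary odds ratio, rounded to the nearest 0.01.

0.66

OR_MH = Σ(aᵢdᵢ/nᵢ) / Σ(bᵢcᵢ/nᵢ), where nᵢ is the stratum total.
Stratum 1 (< 50 years): n = 2350; a·d/n = 60·524/2350 = 13.3787; b·c/n = 1663·103/2350 = 72.8889
Stratum 2 (≥ 50 years): n = 4128; a·d/n = 928·1004/4128 = 225.7054; b·c/n = 1179·1017/4128 = 290.4658
OR_MH = (13.3787 + 225.7054) / (72.8889 + 290.4658) = 239.0841 / 363.3548 = 0.65799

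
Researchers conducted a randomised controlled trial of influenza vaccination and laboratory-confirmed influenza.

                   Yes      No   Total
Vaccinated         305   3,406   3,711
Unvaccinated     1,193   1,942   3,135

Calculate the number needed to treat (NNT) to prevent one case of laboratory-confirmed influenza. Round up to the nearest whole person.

4

Risk in treated group = 305/3711 = 0.08219; risk in control = 1193/3135 = 0.38054.
Absolute risk reduction = 0.38054 − 0.08219 = 0.29835
NNT = 1 / ARR = 1 / 0.29835 = 3.352 → round up → 4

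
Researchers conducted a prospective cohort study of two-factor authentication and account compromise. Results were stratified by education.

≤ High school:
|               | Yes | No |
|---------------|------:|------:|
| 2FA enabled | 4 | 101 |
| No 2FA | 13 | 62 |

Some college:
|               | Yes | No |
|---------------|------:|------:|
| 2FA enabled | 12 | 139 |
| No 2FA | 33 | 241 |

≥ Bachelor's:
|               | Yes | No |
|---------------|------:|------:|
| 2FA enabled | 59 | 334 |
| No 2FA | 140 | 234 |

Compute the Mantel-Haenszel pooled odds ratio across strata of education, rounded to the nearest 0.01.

0.33

OR_MH = Σ(aᵢdᵢ/nᵢ) / Σ(bᵢcᵢ/nᵢ), where nᵢ is the stratum total.
Stratum 1 (≤ High school): n = 180; a·d/n = 4·62/180 = 1.3778; b·c/n = 101·13/180 = 7.2944
Stratum 2 (Some college): n = 425; a·d/n = 12·241/425 = 6.8047; b·c/n = 139·33/425 = 10.7929
Stratum 3 (≥ Bachelor's): n = 767; a·d/n = 59·234/767 = 18.0000; b·c/n = 334·140/767 = 60.9648
OR_MH = (1.3778 + 6.8047 + 18.0000) / (7.2944 + 10.7929 + 60.9648) = 26.1825 / 79.0522 = 0.33121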